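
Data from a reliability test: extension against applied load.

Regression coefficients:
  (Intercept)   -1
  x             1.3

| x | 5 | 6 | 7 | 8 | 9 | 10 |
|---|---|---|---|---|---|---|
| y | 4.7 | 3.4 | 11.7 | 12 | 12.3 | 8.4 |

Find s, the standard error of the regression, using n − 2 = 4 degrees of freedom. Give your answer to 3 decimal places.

s = 3.444

x=5: ŷ = -1 + 1.3·5 = 5.5; r = 4.7 − 5.5 = -0.8
x=6: ŷ = -1 + 1.3·6 = 6.8; r = 3.4 − 6.8 = -3.4
x=7: ŷ = -1 + 1.3·7 = 8.1; r = 11.7 − 8.1 = 3.6
x=8: ŷ = -1 + 1.3·8 = 9.4; r = 12 − 9.4 = 2.6
x=9: ŷ = -1 + 1.3·9 = 10.7; r = 12.3 − 10.7 = 1.6
x=10: ŷ = -1 + 1.3·10 = 12; r = 8.4 − 12 = -3.6
SSE = 0.64 + 11.56 + 12.96 + 6.76 + 2.56 + 12.96 = 47.44
s = √(47.44/4) = √11.86 ≈ 3.444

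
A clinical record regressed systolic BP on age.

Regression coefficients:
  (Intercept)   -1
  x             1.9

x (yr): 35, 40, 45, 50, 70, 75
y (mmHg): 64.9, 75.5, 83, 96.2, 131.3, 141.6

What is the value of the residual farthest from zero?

x=35: ŷ = -1 + 1.9·35 = 65.5; e = 64.9 − 65.5 = -0.6
x=40: ŷ = -1 + 1.9·40 = 75; e = 75.5 − 75 = 0.5
x=45: ŷ = -1 + 1.9·45 = 84.5; e = 83 − 84.5 = -1.5
x=50: ŷ = -1 + 1.9·50 = 94; e = 96.2 − 94 = 2.2
x=70: ŷ = -1 + 1.9·70 = 132; e = 131.3 − 132 = -0.7
x=75: ŷ = -1 + 1.9·75 = 141.5; e = 141.6 − 141.5 = 0.1
Largest |e| is 2.2 at x = 50, residual 2.2.

e = 2.2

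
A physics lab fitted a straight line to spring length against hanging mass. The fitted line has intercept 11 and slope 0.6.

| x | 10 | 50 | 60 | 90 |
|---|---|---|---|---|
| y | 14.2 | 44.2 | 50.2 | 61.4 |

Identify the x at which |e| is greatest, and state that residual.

x=10: ŷ = 11 + 0.6·10 = 17; e = 14.2 − 17 = -2.8
x=50: ŷ = 11 + 0.6·50 = 41; e = 44.2 − 41 = 3.2
x=60: ŷ = 11 + 0.6·60 = 47; e = 50.2 − 47 = 3.2
x=90: ŷ = 11 + 0.6·90 = 65; e = 61.4 − 65 = -3.6
Largest |e| is 3.6 at x = 90, residual -3.6.

x = 90, e = -3.6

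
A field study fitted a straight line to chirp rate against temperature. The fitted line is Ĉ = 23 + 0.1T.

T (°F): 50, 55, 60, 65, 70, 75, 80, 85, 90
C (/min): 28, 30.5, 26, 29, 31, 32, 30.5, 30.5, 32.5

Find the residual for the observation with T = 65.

Ĉ = 23 + 0.1·65 = 29.5
e = 29 − 29.5 = -0.5

e = -0.5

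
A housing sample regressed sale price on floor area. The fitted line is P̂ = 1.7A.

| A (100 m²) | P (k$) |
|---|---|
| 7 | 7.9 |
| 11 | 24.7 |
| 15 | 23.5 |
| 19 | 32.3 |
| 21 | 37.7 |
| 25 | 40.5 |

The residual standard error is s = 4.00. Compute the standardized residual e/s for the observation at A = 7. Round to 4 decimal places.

P̂ = 1.7·7 = 11.9
e = 7.9 − 11.9 = -4
e/s = -4 / 4.00 = -1.0000

-1.0000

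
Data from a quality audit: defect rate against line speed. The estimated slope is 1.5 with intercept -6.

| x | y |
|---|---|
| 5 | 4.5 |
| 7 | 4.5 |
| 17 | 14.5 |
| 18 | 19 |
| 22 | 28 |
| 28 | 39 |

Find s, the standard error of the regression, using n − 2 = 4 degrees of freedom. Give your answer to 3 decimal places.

x=5: ŷ = -6 + 1.5·5 = 1.5; e = 4.5 − 1.5 = 3
x=7: ŷ = -6 + 1.5·7 = 4.5; e = 4.5 − 4.5 = 0
x=17: ŷ = -6 + 1.5·17 = 19.5; e = 14.5 − 19.5 = -5
x=18: ŷ = -6 + 1.5·18 = 21; e = 19 − 21 = -2
x=22: ŷ = -6 + 1.5·22 = 27; e = 28 − 27 = 1
x=28: ŷ = -6 + 1.5·28 = 36; e = 39 − 36 = 3
SSE = 9 + 0 + 25 + 4 + 1 + 9 = 48
s = √(48/4) = √12 ≈ 3.464

s = 3.464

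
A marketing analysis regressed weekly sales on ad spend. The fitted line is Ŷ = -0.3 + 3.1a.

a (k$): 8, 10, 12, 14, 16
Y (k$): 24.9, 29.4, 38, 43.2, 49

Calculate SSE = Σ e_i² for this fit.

a=8: Ŷ = -0.3 + 3.1·8 = 24.5; e = 24.9 − 24.5 = 0.4
a=10: Ŷ = -0.3 + 3.1·10 = 30.7; e = 29.4 − 30.7 = -1.3
a=12: Ŷ = -0.3 + 3.1·12 = 36.9; e = 38 − 36.9 = 1.1
a=14: Ŷ = -0.3 + 3.1·14 = 43.1; e = 43.2 − 43.1 = 0.1
a=16: Ŷ = -0.3 + 3.1·16 = 49.3; e = 49 − 49.3 = -0.3
SSE = 0.16 + 1.69 + 1.21 + 0.01 + 0.09 = 3.16

SSE = 3.16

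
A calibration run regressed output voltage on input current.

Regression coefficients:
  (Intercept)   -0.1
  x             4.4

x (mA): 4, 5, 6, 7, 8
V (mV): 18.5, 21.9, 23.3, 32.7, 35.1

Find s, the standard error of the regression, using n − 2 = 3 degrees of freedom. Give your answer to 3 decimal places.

x=4: ŷ = -0.1 + 4.4·4 = 17.5; e = 18.5 − 17.5 = 1
x=5: ŷ = -0.1 + 4.4·5 = 21.9; e = 21.9 − 21.9 = 0
x=6: ŷ = -0.1 + 4.4·6 = 26.3; e = 23.3 − 26.3 = -3
x=7: ŷ = -0.1 + 4.4·7 = 30.7; e = 32.7 − 30.7 = 2
x=8: ŷ = -0.1 + 4.4·8 = 35.1; e = 35.1 − 35.1 = 0
SSE = 1 + 0 + 9 + 4 + 0 = 14
s = √(14/3) = √4.66667 ≈ 2.160

s = 2.160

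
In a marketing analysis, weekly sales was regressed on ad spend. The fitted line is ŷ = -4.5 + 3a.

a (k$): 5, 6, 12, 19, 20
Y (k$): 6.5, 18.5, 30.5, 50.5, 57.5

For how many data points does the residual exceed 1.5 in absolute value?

a=5: ŷ = -4.5 + 3·5 = 10.5; e = 6.5 − 10.5 = -4
a=6: ŷ = -4.5 + 3·6 = 13.5; e = 18.5 − 13.5 = 5
a=12: ŷ = -4.5 + 3·12 = 31.5; e = 30.5 − 31.5 = -1
a=19: ŷ = -4.5 + 3·19 = 52.5; e = 50.5 − 52.5 = -2
a=20: ŷ = -4.5 + 3·20 = 55.5; e = 57.5 − 55.5 = 2
|e| > 1.5: a=5 (|e|=4), a=6 (|e|=5), a=19 (|e|=2), a=20 (|e|=2) → 4

4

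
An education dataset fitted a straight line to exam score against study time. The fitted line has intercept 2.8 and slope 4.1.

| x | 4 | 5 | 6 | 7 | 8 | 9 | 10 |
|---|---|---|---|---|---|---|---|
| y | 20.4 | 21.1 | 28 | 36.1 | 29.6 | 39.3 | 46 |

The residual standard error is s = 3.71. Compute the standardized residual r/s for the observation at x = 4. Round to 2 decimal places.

0.32

ŷ = 2.8 + 4.1·4 = 19.2
r = 20.4 − 19.2 = 1.2
r/s = 1.2 / 3.71 = 0.32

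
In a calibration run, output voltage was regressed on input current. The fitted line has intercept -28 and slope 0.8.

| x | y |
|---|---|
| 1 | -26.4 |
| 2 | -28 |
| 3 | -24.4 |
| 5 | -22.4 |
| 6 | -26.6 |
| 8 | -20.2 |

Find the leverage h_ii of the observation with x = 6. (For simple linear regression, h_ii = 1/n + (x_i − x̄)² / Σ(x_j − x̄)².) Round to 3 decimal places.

h = 0.263

x̄ = (1 + 2 + 3 + 5 + 6 + 8)/6 = 4.16667
Σ(x − x̄)² = 10.0278 + 4.69444 + 1.36111 + 0.694444 + 3.36111 + 14.6944 = 34.8333
h = 1/6 + (1.83333)²/34.8333 = 0.166667 + 0.0964912 = 0.263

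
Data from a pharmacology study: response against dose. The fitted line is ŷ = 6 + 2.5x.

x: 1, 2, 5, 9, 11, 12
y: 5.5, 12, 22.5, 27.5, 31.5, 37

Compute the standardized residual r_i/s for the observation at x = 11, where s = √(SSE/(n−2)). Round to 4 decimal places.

-0.7071

x=1: ŷ = 6 + 2.5·1 = 8.5; r = 5.5 − 8.5 = -3
x=2: ŷ = 6 + 2.5·2 = 11; r = 12 − 11 = 1
x=5: ŷ = 6 + 2.5·5 = 18.5; r = 22.5 − 18.5 = 4
x=9: ŷ = 6 + 2.5·9 = 28.5; r = 27.5 − 28.5 = -1
x=11: ŷ = 6 + 2.5·11 = 33.5; r = 31.5 − 33.5 = -2
x=12: ŷ = 6 + 2.5·12 = 36; r = 37 − 36 = 1
SSE = 9 + 1 + 16 + 1 + 4 + 1 = 32
s = √(32/4) = 2.82843
r/s = -2 / 2.82843 = -0.7071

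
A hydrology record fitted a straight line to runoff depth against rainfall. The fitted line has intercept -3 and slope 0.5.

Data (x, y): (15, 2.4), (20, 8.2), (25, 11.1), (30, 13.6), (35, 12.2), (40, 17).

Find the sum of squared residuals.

x=15: ŷ = -3 + 0.5·15 = 4.5; e = 2.4 − 4.5 = -2.1
x=20: ŷ = -3 + 0.5·20 = 7; e = 8.2 − 7 = 1.2
x=25: ŷ = -3 + 0.5·25 = 9.5; e = 11.1 − 9.5 = 1.6
x=30: ŷ = -3 + 0.5·30 = 12; e = 13.6 − 12 = 1.6
x=35: ŷ = -3 + 0.5·35 = 14.5; e = 12.2 − 14.5 = -2.3
x=40: ŷ = -3 + 0.5·40 = 17; e = 17 − 17 = 0
SSE = 4.41 + 1.44 + 2.56 + 2.56 + 5.29 + 0 = 16.26

SSE = 16.26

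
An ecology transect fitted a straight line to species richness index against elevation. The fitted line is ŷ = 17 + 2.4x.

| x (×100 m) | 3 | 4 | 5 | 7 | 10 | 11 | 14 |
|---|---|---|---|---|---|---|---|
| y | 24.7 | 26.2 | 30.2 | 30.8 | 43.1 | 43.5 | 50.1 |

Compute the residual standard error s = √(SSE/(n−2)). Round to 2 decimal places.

s = 1.76

x=3: ŷ = 17 + 2.4·3 = 24.2; r = 24.7 − 24.2 = 0.5
x=4: ŷ = 17 + 2.4·4 = 26.6; r = 26.2 − 26.6 = -0.4
x=5: ŷ = 17 + 2.4·5 = 29; r = 30.2 − 29 = 1.2
x=7: ŷ = 17 + 2.4·7 = 33.8; r = 30.8 − 33.8 = -3
x=10: ŷ = 17 + 2.4·10 = 41; r = 43.1 − 41 = 2.1
x=11: ŷ = 17 + 2.4·11 = 43.4; r = 43.5 − 43.4 = 0.1
x=14: ŷ = 17 + 2.4·14 = 50.6; r = 50.1 − 50.6 = -0.5
SSE = 0.25 + 0.16 + 1.44 + 9 + 4.41 + 0.01 + 0.25 = 15.52
s = √(15.52/5) = √3.104 ≈ 1.76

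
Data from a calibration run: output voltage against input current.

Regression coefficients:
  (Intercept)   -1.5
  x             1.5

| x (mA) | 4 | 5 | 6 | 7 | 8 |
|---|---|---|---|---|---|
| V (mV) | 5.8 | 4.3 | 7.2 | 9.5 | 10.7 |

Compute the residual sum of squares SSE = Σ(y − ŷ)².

x=4: ŷ = -1.5 + 1.5·4 = 4.5; r = 5.8 − 4.5 = 1.3
x=5: ŷ = -1.5 + 1.5·5 = 6; r = 4.3 − 6 = -1.7
x=6: ŷ = -1.5 + 1.5·6 = 7.5; r = 7.2 − 7.5 = -0.3
x=7: ŷ = -1.5 + 1.5·7 = 9; r = 9.5 − 9 = 0.5
x=8: ŷ = -1.5 + 1.5·8 = 10.5; r = 10.7 − 10.5 = 0.2
SSE = 1.69 + 2.89 + 0.09 + 0.25 + 0.04 = 4.96

SSE = 4.96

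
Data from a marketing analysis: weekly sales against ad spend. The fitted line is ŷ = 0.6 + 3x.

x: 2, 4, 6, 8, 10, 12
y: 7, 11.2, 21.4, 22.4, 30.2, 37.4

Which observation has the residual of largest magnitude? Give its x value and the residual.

x=2: ŷ = 0.6 + 3·2 = 6.6; r = 7 − 6.6 = 0.4
x=4: ŷ = 0.6 + 3·4 = 12.6; r = 11.2 − 12.6 = -1.4
x=6: ŷ = 0.6 + 3·6 = 18.6; r = 21.4 − 18.6 = 2.8
x=8: ŷ = 0.6 + 3·8 = 24.6; r = 22.4 − 24.6 = -2.2
x=10: ŷ = 0.6 + 3·10 = 30.6; r = 30.2 − 30.6 = -0.4
x=12: ŷ = 0.6 + 3·12 = 36.6; r = 37.4 − 36.6 = 0.8
Largest |r| is 2.8 at x = 6, residual 2.8.

x = 6, r = 2.8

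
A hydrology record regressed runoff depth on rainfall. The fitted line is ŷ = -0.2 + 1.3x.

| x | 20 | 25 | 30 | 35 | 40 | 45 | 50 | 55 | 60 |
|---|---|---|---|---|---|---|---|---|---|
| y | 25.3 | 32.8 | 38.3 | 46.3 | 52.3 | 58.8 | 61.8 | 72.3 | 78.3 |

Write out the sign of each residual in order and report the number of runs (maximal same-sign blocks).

x=20: ŷ = -0.2 + 1.3·20 = 25.8; e = 25.3 − 25.8 = -0.5
x=25: ŷ = -0.2 + 1.3·25 = 32.3; e = 32.8 − 32.3 = 0.5
x=30: ŷ = -0.2 + 1.3·30 = 38.8; e = 38.3 − 38.8 = -0.5
x=35: ŷ = -0.2 + 1.3·35 = 45.3; e = 46.3 − 45.3 = 1
x=40: ŷ = -0.2 + 1.3·40 = 51.8; e = 52.3 − 51.8 = 0.5
x=45: ŷ = -0.2 + 1.3·45 = 58.3; e = 58.8 − 58.3 = 0.5
x=50: ŷ = -0.2 + 1.3·50 = 64.8; e = 61.8 − 64.8 = -3
x=55: ŷ = -0.2 + 1.3·55 = 71.3; e = 72.3 − 71.3 = 1
x=60: ŷ = -0.2 + 1.3·60 = 77.8; e = 78.3 − 77.8 = 0.5
Signs: − + − + + + − + +
Runs: −×1, +×1, −×1, +×3, −×1, +×2 → 6

6 runs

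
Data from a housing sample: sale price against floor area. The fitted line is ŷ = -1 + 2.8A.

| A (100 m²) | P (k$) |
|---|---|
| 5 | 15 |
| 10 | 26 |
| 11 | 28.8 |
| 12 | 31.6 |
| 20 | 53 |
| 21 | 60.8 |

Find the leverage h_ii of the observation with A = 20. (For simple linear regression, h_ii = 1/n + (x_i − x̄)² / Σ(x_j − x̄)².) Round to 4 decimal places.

Ā = (5 + 10 + 11 + 12 + 20 + 21)/6 = 13.1667
Σ(A − Ā)² = 66.6944 + 10.0278 + 4.69444 + 1.36111 + 46.6944 + 61.3611 = 190.833
h = 1/6 + (6.83333)²/190.833 = 0.166667 + 0.244687 = 0.4114

h = 0.4114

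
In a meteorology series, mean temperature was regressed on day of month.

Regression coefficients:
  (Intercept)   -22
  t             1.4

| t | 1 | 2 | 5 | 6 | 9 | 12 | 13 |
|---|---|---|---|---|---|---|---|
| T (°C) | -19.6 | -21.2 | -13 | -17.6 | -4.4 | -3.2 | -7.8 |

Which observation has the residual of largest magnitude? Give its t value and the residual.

t=1: T̂ = -22 + 1.4·1 = -20.6; e = -19.6 − (-20.6) = 1
t=2: T̂ = -22 + 1.4·2 = -19.2; e = -21.2 − (-19.2) = -2
t=5: T̂ = -22 + 1.4·5 = -15; e = -13 − (-15) = 2
t=6: T̂ = -22 + 1.4·6 = -13.6; e = -17.6 − (-13.6) = -4
t=9: T̂ = -22 + 1.4·9 = -9.4; e = -4.4 − (-9.4) = 5
t=12: T̂ = -22 + 1.4·12 = -5.2; e = -3.2 − (-5.2) = 2
t=13: T̂ = -22 + 1.4·13 = -3.8; e = -7.8 − (-3.8) = -4
Largest |e| is 5 at t = 9, residual 5.

t = 9, e = 5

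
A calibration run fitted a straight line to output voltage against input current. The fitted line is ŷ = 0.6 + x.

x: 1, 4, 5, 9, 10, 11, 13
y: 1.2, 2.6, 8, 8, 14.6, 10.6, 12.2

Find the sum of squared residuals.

SSE = 31.44

x=1: ŷ = 0.6 + 1 = 1.6; r = 1.2 − 1.6 = -0.4
x=4: ŷ = 0.6 + 4 = 4.6; r = 2.6 − 4.6 = -2
x=5: ŷ = 0.6 + 5 = 5.6; r = 8 − 5.6 = 2.4
x=9: ŷ = 0.6 + 9 = 9.6; r = 8 − 9.6 = -1.6
x=10: ŷ = 0.6 + 10 = 10.6; r = 14.6 − 10.6 = 4
x=11: ŷ = 0.6 + 11 = 11.6; r = 10.6 − 11.6 = -1
x=13: ŷ = 0.6 + 13 = 13.6; r = 12.2 − 13.6 = -1.4
SSE = 0.16 + 4 + 5.76 + 2.56 + 16 + 1 + 1.96 = 31.44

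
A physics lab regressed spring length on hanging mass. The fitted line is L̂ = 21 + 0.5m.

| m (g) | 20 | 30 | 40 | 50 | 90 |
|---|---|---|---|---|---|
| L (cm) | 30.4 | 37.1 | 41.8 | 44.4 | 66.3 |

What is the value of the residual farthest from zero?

e = -1.6

m=20: L̂ = 21 + 0.5·20 = 31; e = 30.4 − 31 = -0.6
m=30: L̂ = 21 + 0.5·30 = 36; e = 37.1 − 36 = 1.1
m=40: L̂ = 21 + 0.5·40 = 41; e = 41.8 − 41 = 0.8
m=50: L̂ = 21 + 0.5·50 = 46; e = 44.4 − 46 = -1.6
m=90: L̂ = 21 + 0.5·90 = 66; e = 66.3 − 66 = 0.3
Largest |e| is 1.6 at m = 50, residual -1.6.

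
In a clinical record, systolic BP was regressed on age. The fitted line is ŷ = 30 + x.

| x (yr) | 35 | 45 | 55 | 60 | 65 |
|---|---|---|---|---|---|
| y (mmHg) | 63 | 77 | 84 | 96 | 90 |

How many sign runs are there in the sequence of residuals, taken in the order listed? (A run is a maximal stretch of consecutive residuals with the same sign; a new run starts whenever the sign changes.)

x=35: ŷ = 30 + 35 = 65; e = 63 − 65 = -2
x=45: ŷ = 30 + 45 = 75; e = 77 − 75 = 2
x=55: ŷ = 30 + 55 = 85; e = 84 − 85 = -1
x=60: ŷ = 30 + 60 = 90; e = 96 − 90 = 6
x=65: ŷ = 30 + 65 = 95; e = 90 − 95 = -5
Signs: − + − + −
Runs: −×1, +×1, −×1, +×1, −×1 → 5

5 runs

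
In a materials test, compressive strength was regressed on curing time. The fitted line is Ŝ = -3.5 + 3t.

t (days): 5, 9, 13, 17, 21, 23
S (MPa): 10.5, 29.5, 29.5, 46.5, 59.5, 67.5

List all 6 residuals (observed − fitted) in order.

-1, 6, -6, -1, 0, 2

t=5: Ŝ = -3.5 + 3·5 = 11.5; e = 10.5 − 11.5 = -1
t=9: Ŝ = -3.5 + 3·9 = 23.5; e = 29.5 − 23.5 = 6
t=13: Ŝ = -3.5 + 3·13 = 35.5; e = 29.5 − 35.5 = -6
t=17: Ŝ = -3.5 + 3·17 = 47.5; e = 46.5 − 47.5 = -1
t=21: Ŝ = -3.5 + 3·21 = 59.5; e = 59.5 − 59.5 = 0
t=23: Ŝ = -3.5 + 3·23 = 65.5; e = 67.5 − 65.5 = 2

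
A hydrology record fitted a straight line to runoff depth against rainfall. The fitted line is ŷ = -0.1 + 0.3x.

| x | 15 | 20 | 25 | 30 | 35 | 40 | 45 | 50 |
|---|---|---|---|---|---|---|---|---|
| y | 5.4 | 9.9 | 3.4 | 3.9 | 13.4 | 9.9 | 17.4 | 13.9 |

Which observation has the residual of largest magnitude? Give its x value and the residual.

x = 30, r = -5

x=15: ŷ = -0.1 + 0.3·15 = 4.4; r = 5.4 − 4.4 = 1
x=20: ŷ = -0.1 + 0.3·20 = 5.9; r = 9.9 − 5.9 = 4
x=25: ŷ = -0.1 + 0.3·25 = 7.4; r = 3.4 − 7.4 = -4
x=30: ŷ = -0.1 + 0.3·30 = 8.9; r = 3.9 − 8.9 = -5
x=35: ŷ = -0.1 + 0.3·35 = 10.4; r = 13.4 − 10.4 = 3
x=40: ŷ = -0.1 + 0.3·40 = 11.9; r = 9.9 − 11.9 = -2
x=45: ŷ = -0.1 + 0.3·45 = 13.4; r = 17.4 − 13.4 = 4
x=50: ŷ = -0.1 + 0.3·50 = 14.9; r = 13.9 − 14.9 = -1
Largest |r| is 5 at x = 30, residual -5.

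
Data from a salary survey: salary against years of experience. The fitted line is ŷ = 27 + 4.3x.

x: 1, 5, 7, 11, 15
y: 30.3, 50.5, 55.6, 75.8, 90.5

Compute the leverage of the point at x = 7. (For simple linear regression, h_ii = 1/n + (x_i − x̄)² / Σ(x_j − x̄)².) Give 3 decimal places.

h = 0.205

x̄ = (1 + 5 + 7 + 11 + 15)/5 = 7.8
Σ(x − x̄)² = 46.24 + 7.84 + 0.64 + 10.24 + 51.84 = 116.8
h = 1/5 + (-0.8)²/116.8 = 0.2 + 0.00547945 = 0.205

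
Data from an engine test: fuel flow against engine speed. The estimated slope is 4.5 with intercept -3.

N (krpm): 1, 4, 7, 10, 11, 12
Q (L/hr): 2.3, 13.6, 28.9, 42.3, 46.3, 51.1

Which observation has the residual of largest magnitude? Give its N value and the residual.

N = 4, r = -1.4

N=1: ŷ = -3 + 4.5·1 = 1.5; r = 2.3 − 1.5 = 0.8
N=4: ŷ = -3 + 4.5·4 = 15; r = 13.6 − 15 = -1.4
N=7: ŷ = -3 + 4.5·7 = 28.5; r = 28.9 − 28.5 = 0.4
N=10: ŷ = -3 + 4.5·10 = 42; r = 42.3 − 42 = 0.3
N=11: ŷ = -3 + 4.5·11 = 46.5; r = 46.3 − 46.5 = -0.2
N=12: ŷ = -3 + 4.5·12 = 51; r = 51.1 − 51 = 0.1
Largest |r| is 1.4 at N = 4, residual -1.4.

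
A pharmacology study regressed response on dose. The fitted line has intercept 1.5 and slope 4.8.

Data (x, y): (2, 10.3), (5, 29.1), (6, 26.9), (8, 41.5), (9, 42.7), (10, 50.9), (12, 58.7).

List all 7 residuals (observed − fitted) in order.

-0.8, 3.6, -3.4, 1.6, -2, 1.4, -0.4

x=2: ŷ = 1.5 + 4.8·2 = 11.1; e = 10.3 − 11.1 = -0.8
x=5: ŷ = 1.5 + 4.8·5 = 25.5; e = 29.1 − 25.5 = 3.6
x=6: ŷ = 1.5 + 4.8·6 = 30.3; e = 26.9 − 30.3 = -3.4
x=8: ŷ = 1.5 + 4.8·8 = 39.9; e = 41.5 − 39.9 = 1.6
x=9: ŷ = 1.5 + 4.8·9 = 44.7; e = 42.7 − 44.7 = -2
x=10: ŷ = 1.5 + 4.8·10 = 49.5; e = 50.9 − 49.5 = 1.4
x=12: ŷ = 1.5 + 4.8·12 = 59.1; e = 58.7 − 59.1 = -0.4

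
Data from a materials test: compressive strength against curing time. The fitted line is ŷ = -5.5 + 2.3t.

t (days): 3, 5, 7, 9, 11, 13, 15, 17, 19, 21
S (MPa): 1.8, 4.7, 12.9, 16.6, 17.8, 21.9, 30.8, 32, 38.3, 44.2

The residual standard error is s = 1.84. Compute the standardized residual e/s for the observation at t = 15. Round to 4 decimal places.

ŷ = -5.5 + 2.3·15 = 29
e = 30.8 − 29 = 1.8
e/s = 1.8 / 1.84 = 0.9783

0.9783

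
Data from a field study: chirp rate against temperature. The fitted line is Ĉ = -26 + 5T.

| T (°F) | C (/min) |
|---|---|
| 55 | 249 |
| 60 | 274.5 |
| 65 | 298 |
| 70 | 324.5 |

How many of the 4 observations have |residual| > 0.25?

T=55: Ĉ = -26 + 5·55 = 249; e = 249 − 249 = 0
T=60: Ĉ = -26 + 5·60 = 274; e = 274.5 − 274 = 0.5
T=65: Ĉ = -26 + 5·65 = 299; e = 298 − 299 = -1
T=70: Ĉ = -26 + 5·70 = 324; e = 324.5 − 324 = 0.5
|e| > 0.25: T=60 (|e|=0.5), T=65 (|e|=1), T=70 (|e|=0.5) → 3

3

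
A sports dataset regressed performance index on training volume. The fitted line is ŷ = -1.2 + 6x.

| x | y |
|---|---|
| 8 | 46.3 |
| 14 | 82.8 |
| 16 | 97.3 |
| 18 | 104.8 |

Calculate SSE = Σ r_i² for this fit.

x=8: ŷ = -1.2 + 6·8 = 46.8; r = 46.3 − 46.8 = -0.5
x=14: ŷ = -1.2 + 6·14 = 82.8; r = 82.8 − 82.8 = 0
x=16: ŷ = -1.2 + 6·16 = 94.8; r = 97.3 − 94.8 = 2.5
x=18: ŷ = -1.2 + 6·18 = 106.8; r = 104.8 − 106.8 = -2
SSE = 0.25 + 0 + 6.25 + 4 = 10.5

SSE = 10.5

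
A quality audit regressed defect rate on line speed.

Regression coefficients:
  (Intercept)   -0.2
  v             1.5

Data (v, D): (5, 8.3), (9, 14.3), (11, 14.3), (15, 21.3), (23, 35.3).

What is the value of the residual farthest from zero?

e = -2

v=5: ŷ = -0.2 + 1.5·5 = 7.3; e = 8.3 − 7.3 = 1
v=9: ŷ = -0.2 + 1.5·9 = 13.3; e = 14.3 − 13.3 = 1
v=11: ŷ = -0.2 + 1.5·11 = 16.3; e = 14.3 − 16.3 = -2
v=15: ŷ = -0.2 + 1.5·15 = 22.3; e = 21.3 − 22.3 = -1
v=23: ŷ = -0.2 + 1.5·23 = 34.3; e = 35.3 − 34.3 = 1
Largest |e| is 2 at v = 11, residual -2.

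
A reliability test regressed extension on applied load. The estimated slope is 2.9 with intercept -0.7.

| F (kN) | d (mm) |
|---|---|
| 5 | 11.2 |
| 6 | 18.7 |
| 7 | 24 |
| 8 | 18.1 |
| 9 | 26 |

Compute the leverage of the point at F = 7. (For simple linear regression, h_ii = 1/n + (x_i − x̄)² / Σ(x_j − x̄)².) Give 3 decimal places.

F̄ = (5 + 6 + 7 + 8 + 9)/5 = 7
Σ(F − F̄)² = 4 + 1 + 0 + 1 + 4 = 10
h = 1/5 + (0)²/10 = 0.2 + 0 = 0.200

h = 0.200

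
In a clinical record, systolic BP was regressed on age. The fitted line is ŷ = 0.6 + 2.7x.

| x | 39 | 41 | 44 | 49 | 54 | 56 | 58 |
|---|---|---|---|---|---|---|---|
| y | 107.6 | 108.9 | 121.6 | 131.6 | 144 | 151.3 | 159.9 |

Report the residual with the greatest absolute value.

r = 2.7

x=39: ŷ = 0.6 + 2.7·39 = 105.9; r = 107.6 − 105.9 = 1.7
x=41: ŷ = 0.6 + 2.7·41 = 111.3; r = 108.9 − 111.3 = -2.4
x=44: ŷ = 0.6 + 2.7·44 = 119.4; r = 121.6 − 119.4 = 2.2
x=49: ŷ = 0.6 + 2.7·49 = 132.9; r = 131.6 − 132.9 = -1.3
x=54: ŷ = 0.6 + 2.7·54 = 146.4; r = 144 − 146.4 = -2.4
x=56: ŷ = 0.6 + 2.7·56 = 151.8; r = 151.3 − 151.8 = -0.5
x=58: ŷ = 0.6 + 2.7·58 = 157.2; r = 159.9 − 157.2 = 2.7
Largest |r| is 2.7 at x = 58, residual 2.7.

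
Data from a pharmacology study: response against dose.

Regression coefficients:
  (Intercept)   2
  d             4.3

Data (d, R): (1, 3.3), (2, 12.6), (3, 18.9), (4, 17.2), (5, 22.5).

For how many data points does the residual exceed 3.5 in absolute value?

1

d=1: ŷ = 2 + 4.3·1 = 6.3; e = 3.3 − 6.3 = -3
d=2: ŷ = 2 + 4.3·2 = 10.6; e = 12.6 − 10.6 = 2
d=3: ŷ = 2 + 4.3·3 = 14.9; e = 18.9 − 14.9 = 4
d=4: ŷ = 2 + 4.3·4 = 19.2; e = 17.2 − 19.2 = -2
d=5: ŷ = 2 + 4.3·5 = 23.5; e = 22.5 − 23.5 = -1
|e| > 3.5: d=3 (|e|=4) → 1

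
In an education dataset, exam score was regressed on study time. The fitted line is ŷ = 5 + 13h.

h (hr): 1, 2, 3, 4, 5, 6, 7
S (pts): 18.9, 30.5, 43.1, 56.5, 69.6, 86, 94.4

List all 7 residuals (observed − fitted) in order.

0.9, -0.5, -0.9, -0.5, -0.4, 3, -1.6

h=1: ŷ = 5 + 13·1 = 18; e = 18.9 − 18 = 0.9
h=2: ŷ = 5 + 13·2 = 31; e = 30.5 − 31 = -0.5
h=3: ŷ = 5 + 13·3 = 44; e = 43.1 − 44 = -0.9
h=4: ŷ = 5 + 13·4 = 57; e = 56.5 − 57 = -0.5
h=5: ŷ = 5 + 13·5 = 70; e = 69.6 − 70 = -0.4
h=6: ŷ = 5 + 13·6 = 83; e = 86 − 83 = 3
h=7: ŷ = 5 + 13·7 = 96; e = 94.4 − 96 = -1.6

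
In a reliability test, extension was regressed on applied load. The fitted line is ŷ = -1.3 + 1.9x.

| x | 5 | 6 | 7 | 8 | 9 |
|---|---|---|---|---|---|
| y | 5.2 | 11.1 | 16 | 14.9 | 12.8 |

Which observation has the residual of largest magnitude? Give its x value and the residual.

x=5: ŷ = -1.3 + 1.9·5 = 8.2; r = 5.2 − 8.2 = -3
x=6: ŷ = -1.3 + 1.9·6 = 10.1; r = 11.1 − 10.1 = 1
x=7: ŷ = -1.3 + 1.9·7 = 12; r = 16 − 12 = 4
x=8: ŷ = -1.3 + 1.9·8 = 13.9; r = 14.9 − 13.9 = 1
x=9: ŷ = -1.3 + 1.9·9 = 15.8; r = 12.8 − 15.8 = -3
Largest |r| is 4 at x = 7, residual 4.

x = 7, r = 4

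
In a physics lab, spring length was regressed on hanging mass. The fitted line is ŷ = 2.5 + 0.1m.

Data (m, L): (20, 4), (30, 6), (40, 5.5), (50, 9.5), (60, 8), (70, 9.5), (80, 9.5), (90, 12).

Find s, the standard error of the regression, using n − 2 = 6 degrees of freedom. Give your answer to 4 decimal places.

s = 1.0801

m=20: ŷ = 2.5 + 0.1·20 = 4.5; r = 4 − 4.5 = -0.5
m=30: ŷ = 2.5 + 0.1·30 = 5.5; r = 6 − 5.5 = 0.5
m=40: ŷ = 2.5 + 0.1·40 = 6.5; r = 5.5 − 6.5 = -1
m=50: ŷ = 2.5 + 0.1·50 = 7.5; r = 9.5 − 7.5 = 2
m=60: ŷ = 2.5 + 0.1·60 = 8.5; r = 8 − 8.5 = -0.5
m=70: ŷ = 2.5 + 0.1·70 = 9.5; r = 9.5 − 9.5 = 0
m=80: ŷ = 2.5 + 0.1·80 = 10.5; r = 9.5 − 10.5 = -1
m=90: ŷ = 2.5 + 0.1·90 = 11.5; r = 12 − 11.5 = 0.5
SSE = 0.25 + 0.25 + 1 + 4 + 0.25 + 0 + 1 + 0.25 = 7
s = √(7/6) = √1.16667 ≈ 1.0801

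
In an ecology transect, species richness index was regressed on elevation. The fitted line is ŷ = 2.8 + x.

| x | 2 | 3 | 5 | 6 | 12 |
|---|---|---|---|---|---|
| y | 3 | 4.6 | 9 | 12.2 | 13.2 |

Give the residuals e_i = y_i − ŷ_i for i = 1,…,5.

-1.8, -1.2, 1.2, 3.4, -1.6

x=2: ŷ = 2.8 + 2 = 4.8; e = 3 − 4.8 = -1.8
x=3: ŷ = 2.8 + 3 = 5.8; e = 4.6 − 5.8 = -1.2
x=5: ŷ = 2.8 + 5 = 7.8; e = 9 − 7.8 = 1.2
x=6: ŷ = 2.8 + 6 = 8.8; e = 12.2 − 8.8 = 3.4
x=12: ŷ = 2.8 + 12 = 14.8; e = 13.2 − 14.8 = -1.6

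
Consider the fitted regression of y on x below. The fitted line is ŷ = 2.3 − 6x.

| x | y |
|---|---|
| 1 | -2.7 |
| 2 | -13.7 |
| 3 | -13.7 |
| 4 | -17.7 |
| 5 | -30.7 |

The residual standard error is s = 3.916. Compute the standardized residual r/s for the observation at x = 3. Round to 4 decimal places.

0.5107

ŷ = 2.3 − 6·3 = -15.7
r = -13.7 − (-15.7) = 2
r/s = 2 / 3.916 = 0.5107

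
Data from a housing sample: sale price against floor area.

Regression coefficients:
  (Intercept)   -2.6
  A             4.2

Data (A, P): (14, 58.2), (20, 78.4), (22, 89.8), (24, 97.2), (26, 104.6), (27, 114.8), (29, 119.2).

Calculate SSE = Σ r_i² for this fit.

A=14: ŷ = -2.6 + 4.2·14 = 56.2; r = 58.2 − 56.2 = 2
A=20: ŷ = -2.6 + 4.2·20 = 81.4; r = 78.4 − 81.4 = -3
A=22: ŷ = -2.6 + 4.2·22 = 89.8; r = 89.8 − 89.8 = 0
A=24: ŷ = -2.6 + 4.2·24 = 98.2; r = 97.2 − 98.2 = -1
A=26: ŷ = -2.6 + 4.2·26 = 106.6; r = 104.6 − 106.6 = -2
A=27: ŷ = -2.6 + 4.2·27 = 110.8; r = 114.8 − 110.8 = 4
A=29: ŷ = -2.6 + 4.2·29 = 119.2; r = 119.2 − 119.2 = 0
SSE = 4 + 9 + 0 + 1 + 4 + 16 + 0 = 34

SSE = 34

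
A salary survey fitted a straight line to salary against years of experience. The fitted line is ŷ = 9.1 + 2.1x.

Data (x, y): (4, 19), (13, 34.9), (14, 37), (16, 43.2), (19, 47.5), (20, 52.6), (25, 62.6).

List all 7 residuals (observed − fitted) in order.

1.5, -1.5, -1.5, 0.5, -1.5, 1.5, 1

x=4: ŷ = 9.1 + 2.1·4 = 17.5; r = 19 − 17.5 = 1.5
x=13: ŷ = 9.1 + 2.1·13 = 36.4; r = 34.9 − 36.4 = -1.5
x=14: ŷ = 9.1 + 2.1·14 = 38.5; r = 37 − 38.5 = -1.5
x=16: ŷ = 9.1 + 2.1·16 = 42.7; r = 43.2 − 42.7 = 0.5
x=19: ŷ = 9.1 + 2.1·19 = 49; r = 47.5 − 49 = -1.5
x=20: ŷ = 9.1 + 2.1·20 = 51.1; r = 52.6 − 51.1 = 1.5
x=25: ŷ = 9.1 + 2.1·25 = 61.6; r = 62.6 − 61.6 = 1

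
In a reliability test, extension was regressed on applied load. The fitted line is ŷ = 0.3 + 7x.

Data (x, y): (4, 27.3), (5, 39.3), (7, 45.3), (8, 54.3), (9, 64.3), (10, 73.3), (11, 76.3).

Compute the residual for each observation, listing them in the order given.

-1, 4, -4, -2, 1, 3, -1

x=4: ŷ = 0.3 + 7·4 = 28.3; e = 27.3 − 28.3 = -1
x=5: ŷ = 0.3 + 7·5 = 35.3; e = 39.3 − 35.3 = 4
x=7: ŷ = 0.3 + 7·7 = 49.3; e = 45.3 − 49.3 = -4
x=8: ŷ = 0.3 + 7·8 = 56.3; e = 54.3 − 56.3 = -2
x=9: ŷ = 0.3 + 7·9 = 63.3; e = 64.3 − 63.3 = 1
x=10: ŷ = 0.3 + 7·10 = 70.3; e = 73.3 − 70.3 = 3
x=11: ŷ = 0.3 + 7·11 = 77.3; e = 76.3 − 77.3 = -1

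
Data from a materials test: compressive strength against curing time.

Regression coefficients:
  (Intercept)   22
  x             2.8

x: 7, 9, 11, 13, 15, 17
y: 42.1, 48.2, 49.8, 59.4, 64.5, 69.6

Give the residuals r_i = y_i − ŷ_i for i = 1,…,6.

0.5, 1, -3, 1, 0.5, 0

x=7: ŷ = 22 + 2.8·7 = 41.6; r = 42.1 − 41.6 = 0.5
x=9: ŷ = 22 + 2.8·9 = 47.2; r = 48.2 − 47.2 = 1
x=11: ŷ = 22 + 2.8·11 = 52.8; r = 49.8 − 52.8 = -3
x=13: ŷ = 22 + 2.8·13 = 58.4; r = 59.4 − 58.4 = 1
x=15: ŷ = 22 + 2.8·15 = 64; r = 64.5 − 64 = 0.5
x=17: ŷ = 22 + 2.8·17 = 69.6; r = 69.6 − 69.6 = 0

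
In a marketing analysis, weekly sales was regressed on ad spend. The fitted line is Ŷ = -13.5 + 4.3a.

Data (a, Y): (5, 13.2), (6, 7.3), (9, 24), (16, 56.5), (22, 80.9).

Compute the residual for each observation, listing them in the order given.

a=5: Ŷ = -13.5 + 4.3·5 = 8; r = 13.2 − 8 = 5.2
a=6: Ŷ = -13.5 + 4.3·6 = 12.3; r = 7.3 − 12.3 = -5
a=9: Ŷ = -13.5 + 4.3·9 = 25.2; r = 24 − 25.2 = -1.2
a=16: Ŷ = -13.5 + 4.3·16 = 55.3; r = 56.5 − 55.3 = 1.2
a=22: Ŷ = -13.5 + 4.3·22 = 81.1; r = 80.9 − 81.1 = -0.2

5.2, -5, -1.2, 1.2, -0.2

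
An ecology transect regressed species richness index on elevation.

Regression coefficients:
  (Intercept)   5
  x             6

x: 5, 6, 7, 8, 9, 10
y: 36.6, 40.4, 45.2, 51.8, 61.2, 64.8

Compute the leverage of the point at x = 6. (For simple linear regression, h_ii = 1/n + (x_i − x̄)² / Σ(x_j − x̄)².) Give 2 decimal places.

h = 0.30

x̄ = (5 + 6 + 7 + 8 + 9 + 10)/6 = 7.5
Σ(x − x̄)² = 6.25 + 2.25 + 0.25 + 0.25 + 2.25 + 6.25 = 17.5
h = 1/6 + (-1.5)²/17.5 = 0.166667 + 0.128571 = 0.30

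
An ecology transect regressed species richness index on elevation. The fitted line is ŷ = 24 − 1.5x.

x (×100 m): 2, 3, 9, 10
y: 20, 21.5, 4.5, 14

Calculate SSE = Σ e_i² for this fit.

SSE = 66

x=2: ŷ = 24 − 1.5·2 = 21; e = 20 − 21 = -1
x=3: ŷ = 24 − 1.5·3 = 19.5; e = 21.5 − 19.5 = 2
x=9: ŷ = 24 − 1.5·9 = 10.5; e = 4.5 − 10.5 = -6
x=10: ŷ = 24 − 1.5·10 = 9; e = 14 − 9 = 5
SSE = 1 + 4 + 36 + 25 = 66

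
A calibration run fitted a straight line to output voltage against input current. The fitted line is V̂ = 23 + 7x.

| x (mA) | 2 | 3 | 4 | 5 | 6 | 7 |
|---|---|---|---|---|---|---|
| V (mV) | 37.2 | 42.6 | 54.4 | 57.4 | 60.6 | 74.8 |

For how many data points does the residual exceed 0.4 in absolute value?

5

x=2: V̂ = 23 + 7·2 = 37; e = 37.2 − 37 = 0.2
x=3: V̂ = 23 + 7·3 = 44; e = 42.6 − 44 = -1.4
x=4: V̂ = 23 + 7·4 = 51; e = 54.4 − 51 = 3.4
x=5: V̂ = 23 + 7·5 = 58; e = 57.4 − 58 = -0.6
x=6: V̂ = 23 + 7·6 = 65; e = 60.6 − 65 = -4.4
x=7: V̂ = 23 + 7·7 = 72; e = 74.8 − 72 = 2.8
|e| > 0.4: x=3 (|e|=1.4), x=4 (|e|=3.4), x=5 (|e|=0.6), x=6 (|e|=4.4), x=7 (|e|=2.8) → 5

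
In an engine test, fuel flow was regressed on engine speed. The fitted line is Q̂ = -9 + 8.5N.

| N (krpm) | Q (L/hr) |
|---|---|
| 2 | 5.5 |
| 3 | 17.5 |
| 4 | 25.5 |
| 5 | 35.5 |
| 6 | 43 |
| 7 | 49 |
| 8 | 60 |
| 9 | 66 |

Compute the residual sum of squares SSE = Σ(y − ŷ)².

SSE = 18

N=2: Q̂ = -9 + 8.5·2 = 8; e = 5.5 − 8 = -2.5
N=3: Q̂ = -9 + 8.5·3 = 16.5; e = 17.5 − 16.5 = 1
N=4: Q̂ = -9 + 8.5·4 = 25; e = 25.5 − 25 = 0.5
N=5: Q̂ = -9 + 8.5·5 = 33.5; e = 35.5 − 33.5 = 2
N=6: Q̂ = -9 + 8.5·6 = 42; e = 43 − 42 = 1
N=7: Q̂ = -9 + 8.5·7 = 50.5; e = 49 − 50.5 = -1.5
N=8: Q̂ = -9 + 8.5·8 = 59; e = 60 − 59 = 1
N=9: Q̂ = -9 + 8.5·9 = 67.5; e = 66 − 67.5 = -1.5
SSE = 6.25 + 1 + 0.25 + 4 + 1 + 2.25 + 1 + 2.25 = 18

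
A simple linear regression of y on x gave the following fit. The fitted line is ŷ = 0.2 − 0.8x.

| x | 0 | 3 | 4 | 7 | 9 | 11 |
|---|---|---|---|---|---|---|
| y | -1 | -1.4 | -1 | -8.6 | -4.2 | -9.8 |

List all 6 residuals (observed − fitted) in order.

-1.2, 0.8, 2, -3.2, 2.8, -1.2

x=0: ŷ = 0.2 − 0.8·0 = 0.2; r = -1 − 0.2 = -1.2
x=3: ŷ = 0.2 − 0.8·3 = -2.2; r = -1.4 − (-2.2) = 0.8
x=4: ŷ = 0.2 − 0.8·4 = -3; r = -1 − (-3) = 2
x=7: ŷ = 0.2 − 0.8·7 = -5.4; r = -8.6 − (-5.4) = -3.2
x=9: ŷ = 0.2 − 0.8·9 = -7; r = -4.2 − (-7) = 2.8
x=11: ŷ = 0.2 − 0.8·11 = -8.6; r = -9.8 − (-8.6) = -1.2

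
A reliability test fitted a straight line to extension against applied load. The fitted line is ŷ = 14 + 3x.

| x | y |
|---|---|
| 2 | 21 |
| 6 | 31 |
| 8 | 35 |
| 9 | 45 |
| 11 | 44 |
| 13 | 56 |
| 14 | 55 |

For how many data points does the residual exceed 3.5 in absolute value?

x=2: ŷ = 14 + 3·2 = 20; e = 21 − 20 = 1
x=6: ŷ = 14 + 3·6 = 32; e = 31 − 32 = -1
x=8: ŷ = 14 + 3·8 = 38; e = 35 − 38 = -3
x=9: ŷ = 14 + 3·9 = 41; e = 45 − 41 = 4
x=11: ŷ = 14 + 3·11 = 47; e = 44 − 47 = -3
x=13: ŷ = 14 + 3·13 = 53; e = 56 − 53 = 3
x=14: ŷ = 14 + 3·14 = 56; e = 55 − 56 = -1
|e| > 3.5: x=9 (|e|=4) → 1

1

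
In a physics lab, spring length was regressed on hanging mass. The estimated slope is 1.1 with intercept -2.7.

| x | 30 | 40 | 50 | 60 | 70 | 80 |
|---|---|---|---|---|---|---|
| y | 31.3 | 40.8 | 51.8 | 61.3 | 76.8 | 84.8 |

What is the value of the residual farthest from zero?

e = 2.5

x=30: ŷ = -2.7 + 1.1·30 = 30.3; e = 31.3 − 30.3 = 1
x=40: ŷ = -2.7 + 1.1·40 = 41.3; e = 40.8 − 41.3 = -0.5
x=50: ŷ = -2.7 + 1.1·50 = 52.3; e = 51.8 − 52.3 = -0.5
x=60: ŷ = -2.7 + 1.1·60 = 63.3; e = 61.3 − 63.3 = -2
x=70: ŷ = -2.7 + 1.1·70 = 74.3; e = 76.8 − 74.3 = 2.5
x=80: ŷ = -2.7 + 1.1·80 = 85.3; e = 84.8 − 85.3 = -0.5
Largest |e| is 2.5 at x = 70, residual 2.5.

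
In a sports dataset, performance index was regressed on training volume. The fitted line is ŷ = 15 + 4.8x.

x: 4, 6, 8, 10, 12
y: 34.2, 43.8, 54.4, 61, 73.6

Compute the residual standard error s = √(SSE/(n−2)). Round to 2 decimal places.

x=4: ŷ = 15 + 4.8·4 = 34.2; e = 34.2 − 34.2 = 0
x=6: ŷ = 15 + 4.8·6 = 43.8; e = 43.8 − 43.8 = 0
x=8: ŷ = 15 + 4.8·8 = 53.4; e = 54.4 − 53.4 = 1
x=10: ŷ = 15 + 4.8·10 = 63; e = 61 − 63 = -2
x=12: ŷ = 15 + 4.8·12 = 72.6; e = 73.6 − 72.6 = 1
SSE = 0 + 0 + 1 + 4 + 1 = 6
s = √(6/3) = √2 ≈ 1.41

s = 1.41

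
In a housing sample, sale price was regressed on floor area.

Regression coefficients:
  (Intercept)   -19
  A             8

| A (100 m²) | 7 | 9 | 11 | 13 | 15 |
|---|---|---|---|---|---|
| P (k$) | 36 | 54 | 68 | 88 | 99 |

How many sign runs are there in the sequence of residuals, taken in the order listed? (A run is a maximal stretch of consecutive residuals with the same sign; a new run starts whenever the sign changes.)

5 runs

A=7: P̂ = -19 + 8·7 = 37; e = 36 − 37 = -1
A=9: P̂ = -19 + 8·9 = 53; e = 54 − 53 = 1
A=11: P̂ = -19 + 8·11 = 69; e = 68 − 69 = -1
A=13: P̂ = -19 + 8·13 = 85; e = 88 − 85 = 3
A=15: P̂ = -19 + 8·15 = 101; e = 99 − 101 = -2
Signs: − + − + −
Runs: −×1, +×1, −×1, +×1, −×1 → 5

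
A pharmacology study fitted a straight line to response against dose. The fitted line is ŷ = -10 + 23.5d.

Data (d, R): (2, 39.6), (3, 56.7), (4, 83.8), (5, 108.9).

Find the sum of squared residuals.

d=2: ŷ = -10 + 23.5·2 = 37; e = 39.6 − 37 = 2.6
d=3: ŷ = -10 + 23.5·3 = 60.5; e = 56.7 − 60.5 = -3.8
d=4: ŷ = -10 + 23.5·4 = 84; e = 83.8 − 84 = -0.2
d=5: ŷ = -10 + 23.5·5 = 107.5; e = 108.9 − 107.5 = 1.4
SSE = 6.76 + 14.44 + 0.04 + 1.96 = 23.2

SSE = 23.2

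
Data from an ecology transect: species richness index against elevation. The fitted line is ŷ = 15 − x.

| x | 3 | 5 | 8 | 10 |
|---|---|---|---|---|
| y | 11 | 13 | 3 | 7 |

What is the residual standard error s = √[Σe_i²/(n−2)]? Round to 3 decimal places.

s = 3.873

x=3: ŷ = 15 − 3 = 12; e = 11 − 12 = -1
x=5: ŷ = 15 − 5 = 10; e = 13 − 10 = 3
x=8: ŷ = 15 − 8 = 7; e = 3 − 7 = -4
x=10: ŷ = 15 − 10 = 5; e = 7 − 5 = 2
SSE = 1 + 9 + 16 + 4 = 30
s = √(30/2) = √15 ≈ 3.873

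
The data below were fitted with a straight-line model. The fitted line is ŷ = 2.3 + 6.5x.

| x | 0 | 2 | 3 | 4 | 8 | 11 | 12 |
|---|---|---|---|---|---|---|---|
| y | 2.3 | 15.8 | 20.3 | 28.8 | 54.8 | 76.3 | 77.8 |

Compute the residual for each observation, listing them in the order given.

0, 0.5, -1.5, 0.5, 0.5, 2.5, -2.5

x=0: ŷ = 2.3 + 6.5·0 = 2.3; e = 2.3 − 2.3 = 0
x=2: ŷ = 2.3 + 6.5·2 = 15.3; e = 15.8 − 15.3 = 0.5
x=3: ŷ = 2.3 + 6.5·3 = 21.8; e = 20.3 − 21.8 = -1.5
x=4: ŷ = 2.3 + 6.5·4 = 28.3; e = 28.8 − 28.3 = 0.5
x=8: ŷ = 2.3 + 6.5·8 = 54.3; e = 54.8 − 54.3 = 0.5
x=11: ŷ = 2.3 + 6.5·11 = 73.8; e = 76.3 − 73.8 = 2.5
x=12: ŷ = 2.3 + 6.5·12 = 80.3; e = 77.8 − 80.3 = -2.5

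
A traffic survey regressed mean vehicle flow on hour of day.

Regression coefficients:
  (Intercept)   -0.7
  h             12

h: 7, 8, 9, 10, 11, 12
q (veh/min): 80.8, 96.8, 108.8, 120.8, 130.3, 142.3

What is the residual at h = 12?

q̂ = -0.7 + 12·12 = 143.3
r = 142.3 − 143.3 = -1

r = -1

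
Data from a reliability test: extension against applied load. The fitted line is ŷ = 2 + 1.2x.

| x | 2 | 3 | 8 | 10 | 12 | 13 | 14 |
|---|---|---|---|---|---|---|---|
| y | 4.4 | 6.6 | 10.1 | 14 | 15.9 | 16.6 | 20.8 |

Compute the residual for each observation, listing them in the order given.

x=2: ŷ = 2 + 1.2·2 = 4.4; e = 4.4 − 4.4 = 0
x=3: ŷ = 2 + 1.2·3 = 5.6; e = 6.6 − 5.6 = 1
x=8: ŷ = 2 + 1.2·8 = 11.6; e = 10.1 − 11.6 = -1.5
x=10: ŷ = 2 + 1.2·10 = 14; e = 14 − 14 = 0
x=12: ŷ = 2 + 1.2·12 = 16.4; e = 15.9 − 16.4 = -0.5
x=13: ŷ = 2 + 1.2·13 = 17.6; e = 16.6 − 17.6 = -1
x=14: ŷ = 2 + 1.2·14 = 18.8; e = 20.8 − 18.8 = 2

0, 1, -1.5, 0, -0.5, -1, 2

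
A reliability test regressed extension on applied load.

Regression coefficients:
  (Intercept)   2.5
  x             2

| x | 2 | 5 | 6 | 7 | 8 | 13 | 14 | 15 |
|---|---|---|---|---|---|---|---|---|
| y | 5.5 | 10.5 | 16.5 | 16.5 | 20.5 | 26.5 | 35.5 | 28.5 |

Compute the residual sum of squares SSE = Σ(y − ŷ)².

x=2: ŷ = 2.5 + 2·2 = 6.5; r = 5.5 − 6.5 = -1
x=5: ŷ = 2.5 + 2·5 = 12.5; r = 10.5 − 12.5 = -2
x=6: ŷ = 2.5 + 2·6 = 14.5; r = 16.5 − 14.5 = 2
x=7: ŷ = 2.5 + 2·7 = 16.5; r = 16.5 − 16.5 = 0
x=8: ŷ = 2.5 + 2·8 = 18.5; r = 20.5 − 18.5 = 2
x=13: ŷ = 2.5 + 2·13 = 28.5; r = 26.5 − 28.5 = -2
x=14: ŷ = 2.5 + 2·14 = 30.5; r = 35.5 − 30.5 = 5
x=15: ŷ = 2.5 + 2·15 = 32.5; r = 28.5 − 32.5 = -4
SSE = 1 + 4 + 4 + 0 + 4 + 4 + 25 + 16 = 58

SSE = 58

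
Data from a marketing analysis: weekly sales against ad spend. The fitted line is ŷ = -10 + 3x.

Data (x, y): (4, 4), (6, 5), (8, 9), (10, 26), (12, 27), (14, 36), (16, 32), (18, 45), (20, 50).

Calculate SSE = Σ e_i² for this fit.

SSE = 128

x=4: ŷ = -10 + 3·4 = 2; e = 4 − 2 = 2
x=6: ŷ = -10 + 3·6 = 8; e = 5 − 8 = -3
x=8: ŷ = -10 + 3·8 = 14; e = 9 − 14 = -5
x=10: ŷ = -10 + 3·10 = 20; e = 26 − 20 = 6
x=12: ŷ = -10 + 3·12 = 26; e = 27 − 26 = 1
x=14: ŷ = -10 + 3·14 = 32; e = 36 − 32 = 4
x=16: ŷ = -10 + 3·16 = 38; e = 32 − 38 = -6
x=18: ŷ = -10 + 3·18 = 44; e = 45 − 44 = 1
x=20: ŷ = -10 + 3·20 = 50; e = 50 − 50 = 0
SSE = 4 + 9 + 25 + 36 + 1 + 16 + 36 + 1 + 0 = 128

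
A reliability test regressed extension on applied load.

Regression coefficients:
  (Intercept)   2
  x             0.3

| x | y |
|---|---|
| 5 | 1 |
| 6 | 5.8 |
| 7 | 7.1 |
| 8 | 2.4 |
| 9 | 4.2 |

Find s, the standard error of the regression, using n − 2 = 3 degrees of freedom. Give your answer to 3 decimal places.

x=5: ŷ = 2 + 0.3·5 = 3.5; e = 1 − 3.5 = -2.5
x=6: ŷ = 2 + 0.3·6 = 3.8; e = 5.8 − 3.8 = 2
x=7: ŷ = 2 + 0.3·7 = 4.1; e = 7.1 − 4.1 = 3
x=8: ŷ = 2 + 0.3·8 = 4.4; e = 2.4 − 4.4 = -2
x=9: ŷ = 2 + 0.3·9 = 4.7; e = 4.2 − 4.7 = -0.5
SSE = 6.25 + 4 + 9 + 4 + 0.25 = 23.5
s = √(23.5/3) = √7.83333 ≈ 2.799

s = 2.799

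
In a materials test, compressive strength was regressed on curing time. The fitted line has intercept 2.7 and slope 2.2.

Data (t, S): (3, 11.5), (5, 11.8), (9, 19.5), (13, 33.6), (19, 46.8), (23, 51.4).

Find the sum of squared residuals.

t=3: ŷ = 2.7 + 2.2·3 = 9.3; r = 11.5 − 9.3 = 2.2
t=5: ŷ = 2.7 + 2.2·5 = 13.7; r = 11.8 − 13.7 = -1.9
t=9: ŷ = 2.7 + 2.2·9 = 22.5; r = 19.5 − 22.5 = -3
t=13: ŷ = 2.7 + 2.2·13 = 31.3; r = 33.6 − 31.3 = 2.3
t=19: ŷ = 2.7 + 2.2·19 = 44.5; r = 46.8 − 44.5 = 2.3
t=23: ŷ = 2.7 + 2.2·23 = 53.3; r = 51.4 − 53.3 = -1.9
SSE = 4.84 + 3.61 + 9 + 5.29 + 5.29 + 3.61 = 31.64

SSE = 31.64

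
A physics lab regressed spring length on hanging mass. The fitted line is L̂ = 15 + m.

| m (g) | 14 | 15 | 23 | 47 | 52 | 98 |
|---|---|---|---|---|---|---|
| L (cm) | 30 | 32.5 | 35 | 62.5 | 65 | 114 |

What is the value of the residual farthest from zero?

m=14: L̂ = 15 + 14 = 29; r = 30 − 29 = 1
m=15: L̂ = 15 + 15 = 30; r = 32.5 − 30 = 2.5
m=23: L̂ = 15 + 23 = 38; r = 35 − 38 = -3
m=47: L̂ = 15 + 47 = 62; r = 62.5 − 62 = 0.5
m=52: L̂ = 15 + 52 = 67; r = 65 − 67 = -2
m=98: L̂ = 15 + 98 = 113; r = 114 − 113 = 1
Largest |r| is 3 at m = 23, residual -3.

r = -3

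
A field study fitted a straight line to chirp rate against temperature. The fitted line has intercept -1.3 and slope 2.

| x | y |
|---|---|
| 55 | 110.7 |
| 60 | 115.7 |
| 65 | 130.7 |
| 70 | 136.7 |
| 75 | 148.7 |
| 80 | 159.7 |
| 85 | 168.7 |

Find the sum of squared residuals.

x=55: ŷ = -1.3 + 2·55 = 108.7; r = 110.7 − 108.7 = 2
x=60: ŷ = -1.3 + 2·60 = 118.7; r = 115.7 − 118.7 = -3
x=65: ŷ = -1.3 + 2·65 = 128.7; r = 130.7 − 128.7 = 2
x=70: ŷ = -1.3 + 2·70 = 138.7; r = 136.7 − 138.7 = -2
x=75: ŷ = -1.3 + 2·75 = 148.7; r = 148.7 − 148.7 = 0
x=80: ŷ = -1.3 + 2·80 = 158.7; r = 159.7 − 158.7 = 1
x=85: ŷ = -1.3 + 2·85 = 168.7; r = 168.7 − 168.7 = 0
SSE = 4 + 9 + 4 + 4 + 0 + 1 + 0 = 22

SSE = 22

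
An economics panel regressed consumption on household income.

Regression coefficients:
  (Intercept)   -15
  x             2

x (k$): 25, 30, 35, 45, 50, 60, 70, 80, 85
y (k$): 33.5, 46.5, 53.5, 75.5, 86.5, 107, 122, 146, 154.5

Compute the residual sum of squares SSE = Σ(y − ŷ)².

SSE = 23.5

x=25: ŷ = -15 + 2·25 = 35; r = 33.5 − 35 = -1.5
x=30: ŷ = -15 + 2·30 = 45; r = 46.5 − 45 = 1.5
x=35: ŷ = -15 + 2·35 = 55; r = 53.5 − 55 = -1.5
x=45: ŷ = -15 + 2·45 = 75; r = 75.5 − 75 = 0.5
x=50: ŷ = -15 + 2·50 = 85; r = 86.5 − 85 = 1.5
x=60: ŷ = -15 + 2·60 = 105; r = 107 − 105 = 2
x=70: ŷ = -15 + 2·70 = 125; r = 122 − 125 = -3
x=80: ŷ = -15 + 2·80 = 145; r = 146 − 145 = 1
x=85: ŷ = -15 + 2·85 = 155; r = 154.5 − 155 = -0.5
SSE = 2.25 + 2.25 + 2.25 + 0.25 + 2.25 + 4 + 9 + 1 + 0.25 = 23.5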